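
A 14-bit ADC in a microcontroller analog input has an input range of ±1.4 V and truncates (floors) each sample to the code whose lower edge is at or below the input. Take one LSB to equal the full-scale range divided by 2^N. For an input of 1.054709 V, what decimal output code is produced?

The full-scale span is 1.4 − (-1.4) = 2.8 V. LSB = 2.8 V / 2^14 ≈ 170.9 µV.
V_in − V_min = 1.054709 − (-1.4) = 2.454709 V.
Divide by LSB: 2.454709 × 16384/2.8 = 14363.5544.
Truncating gives code 14363.

14363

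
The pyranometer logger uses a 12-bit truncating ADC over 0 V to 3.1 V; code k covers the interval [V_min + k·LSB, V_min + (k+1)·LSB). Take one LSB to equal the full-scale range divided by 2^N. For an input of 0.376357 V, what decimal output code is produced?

497

Full-scale range = 3.1 V. LSB = 3.1 V / 2^12 ≈ 0.7568 mV.
(V_in − V_min) × 2^12/range = (0.376357 − (0)) × 4096/3.1 = 497.277.
Floor → code = 497.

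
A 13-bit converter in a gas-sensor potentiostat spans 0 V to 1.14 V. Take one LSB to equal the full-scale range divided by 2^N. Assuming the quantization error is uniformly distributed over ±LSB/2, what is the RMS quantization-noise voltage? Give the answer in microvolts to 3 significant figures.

40.2 µV

Range is 1.14 V.
One LSB is 1.14 V / 8192 = 139.16 µV.
V_rms = LSB/√12 = 139.16 µV / √12 = 40.2 µV.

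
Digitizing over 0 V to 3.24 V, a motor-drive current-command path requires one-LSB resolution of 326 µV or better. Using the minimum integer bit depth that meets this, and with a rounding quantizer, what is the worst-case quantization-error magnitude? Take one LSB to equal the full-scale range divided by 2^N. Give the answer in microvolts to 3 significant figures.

98.9 µV

Span = 3.24 V.
Need 2^N ≥ 3.24 V / 326 µV = 9939 → N_min = 14.
LSB = 3.24 V / 2^14 = 197.75 µV.
|e|_max = LSB/2 = 98.9 µV.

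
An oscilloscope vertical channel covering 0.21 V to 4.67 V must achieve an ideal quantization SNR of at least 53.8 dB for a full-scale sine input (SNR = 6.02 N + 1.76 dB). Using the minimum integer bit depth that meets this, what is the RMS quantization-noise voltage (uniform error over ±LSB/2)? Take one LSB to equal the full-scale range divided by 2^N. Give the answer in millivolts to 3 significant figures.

2.51 mV

The full-scale span is 4.67 − (0.21) = 4.46 V.
N ≥ (53.8 − 1.76)/6.02 = 8.645 → N_min = 9.
One LSB is 4.46 V / 512 = 8.7109 mV.
RMS noise = LSB/√12 = 2.51 mV.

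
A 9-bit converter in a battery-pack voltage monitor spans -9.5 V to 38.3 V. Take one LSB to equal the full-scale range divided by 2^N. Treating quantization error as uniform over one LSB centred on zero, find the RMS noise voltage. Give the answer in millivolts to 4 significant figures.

The full-scale span is 38.3 − (-9.5) = 47.8 V.
Step size = 47.8/512 V = 93.3594 mV.
For a uniform distribution on [−LSB/2, +LSB/2], V_rms = LSB/√12 = 93.3594 mV/3.4641 = 26.95 mV.

26.95 mV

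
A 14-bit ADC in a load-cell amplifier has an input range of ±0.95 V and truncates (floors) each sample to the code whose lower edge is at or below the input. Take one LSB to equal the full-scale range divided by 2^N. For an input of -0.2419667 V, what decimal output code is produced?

6105

Span: 0.95 V − (-0.95 V) = 1.9 V. LSB = 1.9 V / 2^14 ≈ 116.0 µV.
code = ⌊(V_in − V_min)/LSB⌋ = ⌊(V_in − V_min) × 2^14 / range⌋
     = ⌊(-0.2419667 − (-0.95)) × 16384 / 1.9⌋ = ⌊0.7080333 × 16384/1.9⌋
     = ⌊6105.483⌋ = 6105.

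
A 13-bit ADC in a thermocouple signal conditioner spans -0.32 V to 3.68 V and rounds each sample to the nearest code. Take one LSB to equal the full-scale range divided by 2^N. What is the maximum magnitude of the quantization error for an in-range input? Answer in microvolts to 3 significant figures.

Full-scale range = 3.68 V − (-0.32 V) = 4 V.
Step size = 4/8192 V = 488.28 µV.
Worst-case error for round-to-nearest is half an LSB: 244 µV.

244 µV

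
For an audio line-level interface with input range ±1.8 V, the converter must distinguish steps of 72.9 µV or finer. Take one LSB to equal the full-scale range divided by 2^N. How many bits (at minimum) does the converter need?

16 bits

The full-scale span is 1.8 − (-1.8) = 3.6 V.
3.6 V / 72.9 µV = 49380. Since 2^15 = 32768 and 2^16 = 65536, N = 16.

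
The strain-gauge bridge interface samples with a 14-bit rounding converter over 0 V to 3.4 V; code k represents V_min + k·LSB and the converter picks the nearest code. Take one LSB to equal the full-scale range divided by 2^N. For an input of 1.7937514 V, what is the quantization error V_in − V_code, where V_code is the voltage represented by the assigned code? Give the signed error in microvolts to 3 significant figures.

−47.4 µV

Full-scale range = 3.4 V. LSB = 3.4 V / 2^14 ≈ 207.5 µV.
(V_in − V_min)/LSB = (1.7937514 − (0)) × 16384/3.4 = 8643.7715 → nearest code k = 8644.
V_code = 0 + (8644/16384) × 3.4 = 1.7937988281 V.
Error = V_in − V_code = 1.7937514 − (1.7937988281) = −47.4 µV.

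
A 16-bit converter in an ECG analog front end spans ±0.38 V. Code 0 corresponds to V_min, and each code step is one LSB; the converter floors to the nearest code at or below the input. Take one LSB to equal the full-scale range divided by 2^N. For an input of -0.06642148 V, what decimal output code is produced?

Full-scale range = 0.38 V − (-0.38 V) = 0.76 V. LSB = 0.76 V / 2^16 ≈ 11.60 µV.
V_in − V_min = -0.06642148 − (-0.38) = 0.31357852 V.
Divide by LSB: 0.31357852 × 65536/0.76 = 27040.3709.
Truncating gives code 27040.

27040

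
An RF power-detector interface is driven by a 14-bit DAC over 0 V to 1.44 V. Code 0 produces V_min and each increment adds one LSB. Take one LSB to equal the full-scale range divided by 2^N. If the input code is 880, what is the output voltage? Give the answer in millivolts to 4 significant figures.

Full-scale range = 1.44 V. LSB = 1.44 V / 2^14.
V_out = 0 + 880 × (1.44/16384) V
      = 0 V + 0.0773438 V = 0.0773438 V.

77.34 mV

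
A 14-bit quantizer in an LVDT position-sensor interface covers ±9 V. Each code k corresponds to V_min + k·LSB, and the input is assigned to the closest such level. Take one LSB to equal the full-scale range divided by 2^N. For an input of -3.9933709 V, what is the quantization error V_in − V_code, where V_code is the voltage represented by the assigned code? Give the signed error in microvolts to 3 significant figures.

+159 µV

Span: 9 V − (-9 V) = 18 V. LSB = 18 V / 2^14 ≈ 1.099 mV.
(-3.9933709 − (-9)) / LSB = 5.0066291 × 16384/18 = 4557.1451. Nearest integer: k = 4557.
V_code = -9 + (4557/16384) × 18 = -3.9935302734 V.
e = -3.9933709 − (-3.9935302734) = +159 µV.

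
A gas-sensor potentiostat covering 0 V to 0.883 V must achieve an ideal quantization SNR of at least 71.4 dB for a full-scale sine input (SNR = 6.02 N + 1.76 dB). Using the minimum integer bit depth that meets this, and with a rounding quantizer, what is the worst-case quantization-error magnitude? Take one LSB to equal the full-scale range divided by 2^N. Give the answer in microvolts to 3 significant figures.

Span = 0.883 V.
Solving 6.02 N ≥ 71.4 − 1.76: N ≥ 11.568. Round up → N = 12.
One LSB is 0.883 V / 4096 = 215.58 µV.
Max error for round-to-nearest is LSB/2 = 108 µV.

108 µV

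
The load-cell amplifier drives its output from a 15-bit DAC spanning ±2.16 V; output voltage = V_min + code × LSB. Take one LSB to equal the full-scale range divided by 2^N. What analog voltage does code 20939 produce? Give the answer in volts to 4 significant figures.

Range = 2.16 − (-2.16) = 4.32 V. LSB = 4.32 V / 2^15.
V_out = V_min + code × LSB = -2.16 V + 20939 × 4.32 V / 32768
      = -2.16 + 2.76051 = 0.600513 V.

0.6005 V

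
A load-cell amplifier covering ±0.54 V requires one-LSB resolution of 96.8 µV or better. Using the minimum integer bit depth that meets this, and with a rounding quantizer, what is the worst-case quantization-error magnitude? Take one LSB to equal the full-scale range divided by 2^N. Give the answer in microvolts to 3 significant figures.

Span: 0.54 V − (-0.54 V) = 1.08 V.
Required number of levels: 1.08/96.8 µV = 11157; smallest N with 2^N ≥ that is 14.
LSB = 1.08 V / 2^14 = 65.918 µV.
Max error for round-to-nearest is LSB/2 = 33.0 µV.

33.0 µV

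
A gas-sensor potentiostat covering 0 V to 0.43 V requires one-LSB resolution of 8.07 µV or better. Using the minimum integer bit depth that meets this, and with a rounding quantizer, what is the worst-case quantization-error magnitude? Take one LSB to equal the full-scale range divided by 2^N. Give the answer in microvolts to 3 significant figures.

3.28 µV

Span = 0.43 V.
Required number of levels: 0.43/8.07 µV = 53284; smallest N with 2^N ≥ that is 16.
Step size = 0.43/65536 V = 6.5613 µV.
Half an LSB is 3.28 µV.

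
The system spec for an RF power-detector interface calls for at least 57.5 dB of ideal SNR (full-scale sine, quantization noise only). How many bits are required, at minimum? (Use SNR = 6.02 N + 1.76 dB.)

10 bits

N ≥ (57.5 − 1.76)/6.02 = 9.259 → N_min = 10.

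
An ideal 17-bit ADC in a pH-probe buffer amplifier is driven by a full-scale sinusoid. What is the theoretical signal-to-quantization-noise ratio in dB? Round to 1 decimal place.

104.1 dB

Ideal quantization SNR: 6.02 × 17 + 1.76 dB = 104.1 dB.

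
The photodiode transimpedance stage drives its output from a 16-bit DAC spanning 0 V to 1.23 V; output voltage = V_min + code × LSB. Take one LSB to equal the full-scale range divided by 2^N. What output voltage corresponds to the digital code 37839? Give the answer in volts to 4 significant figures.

Span = 1.23 V. LSB = 1.23 V / 2^16.
Output = V_min + (37839/65536) × range = 0 + 0.577377 × 1.23 V
      = 0 V + 0.710174 V = 0.710174 V.

0.7102 V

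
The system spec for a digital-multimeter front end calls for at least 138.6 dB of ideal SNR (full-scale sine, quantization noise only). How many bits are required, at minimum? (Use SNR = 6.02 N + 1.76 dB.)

N ≥ (138.6 − 1.76)/6.02 = 22.731 → N_min = 23.

23 bits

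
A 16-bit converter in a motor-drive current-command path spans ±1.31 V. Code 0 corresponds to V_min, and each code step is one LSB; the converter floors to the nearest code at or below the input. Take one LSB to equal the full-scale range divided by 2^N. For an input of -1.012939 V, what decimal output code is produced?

7430

Span: 1.31 V − (-1.31 V) = 2.62 V. LSB = 2.62 V / 2^16 ≈ 39.98 µV.
(V_in − V_min) × 2^16/range = (-1.012939 − (-1.31)) × 65536/2.62 = 7430.607.
Floor → code = 7430.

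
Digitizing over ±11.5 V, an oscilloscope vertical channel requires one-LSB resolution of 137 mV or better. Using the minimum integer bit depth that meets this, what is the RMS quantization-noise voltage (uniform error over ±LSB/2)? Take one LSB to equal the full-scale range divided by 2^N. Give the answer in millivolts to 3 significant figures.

25.9 mV

The full-scale span is 11.5 − (-11.5) = 23 V.
Need 2^N ≥ 23 V / 137 mV = 167.9 → N_min = 8.
One LSB is 23 V / 256 = 89.844 mV.
V_rms = LSB/√12 = 25.9 mV.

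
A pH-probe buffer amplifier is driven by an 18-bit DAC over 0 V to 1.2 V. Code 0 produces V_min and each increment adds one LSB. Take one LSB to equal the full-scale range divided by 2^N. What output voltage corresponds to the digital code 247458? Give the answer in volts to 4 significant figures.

1.133 V

V_FS = 1.2 V. LSB = 1.2 V / 2^18.
V_out = V_min + code × LSB = 0 V + 247458 × 1.2 V / 262144
      = 0 V + 1.13277 V = 1.13277 V.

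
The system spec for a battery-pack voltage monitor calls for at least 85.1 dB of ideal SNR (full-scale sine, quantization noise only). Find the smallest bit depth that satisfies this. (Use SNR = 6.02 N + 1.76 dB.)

Required N = ⌈(85.1 − 1.76)/6.02⌉ = ⌈13.844⌉ = 14.

14 bits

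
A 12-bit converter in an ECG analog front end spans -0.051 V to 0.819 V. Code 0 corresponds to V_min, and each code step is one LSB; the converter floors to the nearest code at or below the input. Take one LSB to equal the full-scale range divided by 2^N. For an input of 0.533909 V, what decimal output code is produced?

2753

Full-scale range = 0.819 V − (-0.051 V) = 0.87 V. LSB = 0.87 V / 2^12 ≈ 212.4 µV.
V_in − V_min = 0.533909 − (-0.051) = 0.584909 V.
Divide by LSB: 0.584909 × 4096/0.87 = 2753.7785.
Truncating gives code 2753.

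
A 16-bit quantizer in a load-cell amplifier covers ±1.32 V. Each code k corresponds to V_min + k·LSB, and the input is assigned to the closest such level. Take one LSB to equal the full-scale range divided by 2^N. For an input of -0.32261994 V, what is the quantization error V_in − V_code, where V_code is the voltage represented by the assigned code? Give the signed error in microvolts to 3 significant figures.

+8.23 µV

Span: 1.32 V − (-1.32 V) = 2.64 V. LSB = 2.64 V / 2^16 ≈ 40.28 µV.
(V_in − V_min)/LSB = (-0.32261994 − (-1.32)) × 65536/2.64 = 24759.2044 → nearest code k = 24759.
V_code = V_min + k × range/2^16 = -1.32 + 24759 × 2.64/65536 = -0.32262817383 V.
e = -0.32261994 − (-0.32262817383) = +8.23 µV.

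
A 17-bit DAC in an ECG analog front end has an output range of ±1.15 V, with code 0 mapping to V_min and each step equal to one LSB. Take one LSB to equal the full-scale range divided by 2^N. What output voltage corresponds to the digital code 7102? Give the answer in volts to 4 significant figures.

The full-scale span is 1.15 − (-1.15) = 2.3 V. LSB = 2.3 V / 2^17.
V_out = V_min + code × LSB = -1.15 V + 7102 × 2.3 V / 131072
      = -1.15 V + 0.124623 V = -1.02538 V.

-1.025 V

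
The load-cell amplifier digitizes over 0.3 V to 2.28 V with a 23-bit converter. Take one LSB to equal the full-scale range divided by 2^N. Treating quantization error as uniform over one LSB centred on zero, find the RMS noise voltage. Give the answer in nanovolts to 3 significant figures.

68.1 nV

Range = 2.28 − (0.3) = 1.98 V.
One LSB is 1.98 V / 8388608 = 236.03 nV.
σ_q = LSB/√12 = 236.03 nV/3.4641 = 68.1 nV.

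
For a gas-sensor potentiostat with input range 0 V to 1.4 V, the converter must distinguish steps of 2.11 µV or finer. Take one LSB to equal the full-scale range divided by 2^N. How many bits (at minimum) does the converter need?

Range is 1.4 V.
Need 2^N ≥ 1.4 V / 2.11 µV = 663500 → N_min = 20.

20 bits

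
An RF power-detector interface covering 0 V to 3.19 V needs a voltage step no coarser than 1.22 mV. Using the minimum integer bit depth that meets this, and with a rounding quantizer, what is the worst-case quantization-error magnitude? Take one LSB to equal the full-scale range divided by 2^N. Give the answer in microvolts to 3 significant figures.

V_FS = 3.19 V.
Levels needed ≥ 3.19/1.22 mV = 2615. 2^12 = 4096 suffices, so N_min = 12.
LSB = 3.19 V / 2^12 = 0.77881 mV.
Max error for round-to-nearest is LSB/2 = 389 µV.

389 µV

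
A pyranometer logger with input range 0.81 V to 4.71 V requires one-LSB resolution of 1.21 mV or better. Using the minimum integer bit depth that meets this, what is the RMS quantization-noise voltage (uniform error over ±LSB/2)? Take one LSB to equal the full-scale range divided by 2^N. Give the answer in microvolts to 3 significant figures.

275 µV

The full-scale span is 4.71 − (0.81) = 3.9 V.
Need 2^N ≥ 3.9 V / 1.21 mV = 3223 → N_min = 12.
LSB = 3.9 V / 2^12 = 0.95215 mV.
V_rms = LSB/√12 = 275 µV.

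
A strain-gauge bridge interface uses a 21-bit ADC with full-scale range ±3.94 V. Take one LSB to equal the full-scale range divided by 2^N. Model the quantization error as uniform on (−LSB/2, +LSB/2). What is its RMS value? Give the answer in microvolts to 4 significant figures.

Span: 3.94 V − (-3.94 V) = 7.88 V.
LSB = 7.88 V ÷ 2^21 = 7.88/2097152 V = 3.75748 µV.
σ_q = LSB/√12 = 3.75748 µV/3.4641 = 1.085 µV.

1.085 µV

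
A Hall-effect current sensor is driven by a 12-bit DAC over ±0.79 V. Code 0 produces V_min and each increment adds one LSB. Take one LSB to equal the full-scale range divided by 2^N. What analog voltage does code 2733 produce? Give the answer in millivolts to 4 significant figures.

The full-scale span is 0.79 − (-0.79) = 1.58 V. LSB = 1.58 V / 2^12.
Output = V_min + (2733/4096) × range = -0.79 + 0.667236 × 1.58 V
      = -0.79 + 1.05423 = 0.264233 V.

264.2 mV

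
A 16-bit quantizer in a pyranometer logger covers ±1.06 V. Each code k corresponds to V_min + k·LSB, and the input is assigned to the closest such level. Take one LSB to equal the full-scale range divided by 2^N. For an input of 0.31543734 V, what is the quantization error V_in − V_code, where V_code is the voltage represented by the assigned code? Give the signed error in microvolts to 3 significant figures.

Full-scale range = 1.06 V − (-1.06 V) = 2.12 V. LSB = 2.12 V / 2^16 ≈ 32.35 µV.
(0.31543734 − (-1.06)) / LSB = 1.37543734 × 65536/2.12 = 42519.1800. Nearest integer: k = 42519.
V_code = V_min + k × range/2^16 = -1.06 + 42519 × 2.12/65536 = 0.31543151855 V.
V_in − V_code = 0.31543734 − (0.31543151855) = +5.82 µV.

+5.82 µV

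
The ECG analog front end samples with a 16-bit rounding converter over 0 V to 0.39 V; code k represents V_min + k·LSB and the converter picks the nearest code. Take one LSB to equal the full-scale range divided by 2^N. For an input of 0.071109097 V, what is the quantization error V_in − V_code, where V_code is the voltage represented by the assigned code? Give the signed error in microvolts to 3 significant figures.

+1.46 µV

V_FS = 0.39 V. LSB = 0.39 V / 2^16 ≈ 5.951 µV.
(0.071109097 − (0)) / LSB = 0.071109097 × 65536/0.39 = 11949.2456. Nearest integer: k = 11949.
V_code = V_min + k × range/2^16 = 0 + 11949 × 0.39/65536 = 0.071107635498 V.
V_in − V_code = 0.071109097 − (0.071107635498) = +1.46 µV.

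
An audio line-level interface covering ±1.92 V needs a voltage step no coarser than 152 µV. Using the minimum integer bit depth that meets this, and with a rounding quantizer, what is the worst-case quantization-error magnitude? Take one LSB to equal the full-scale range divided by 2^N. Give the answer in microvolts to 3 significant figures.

58.6 µV

Range = 1.92 − (-1.92) = 3.84 V.
Levels needed ≥ 3.84/152 µV = 25260. 2^15 = 32768 suffices, so N_min = 15.
LSB = 3.84 V ÷ 2^15 = 3.84/32768 V = 117.19 µV.
Half an LSB is 58.6 µV.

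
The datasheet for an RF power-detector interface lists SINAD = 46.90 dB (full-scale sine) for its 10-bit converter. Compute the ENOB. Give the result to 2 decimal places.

7.50 bits

(46.90 − 1.76) / 6.02 = 45.14/6.02 = 7.4983 effective bits.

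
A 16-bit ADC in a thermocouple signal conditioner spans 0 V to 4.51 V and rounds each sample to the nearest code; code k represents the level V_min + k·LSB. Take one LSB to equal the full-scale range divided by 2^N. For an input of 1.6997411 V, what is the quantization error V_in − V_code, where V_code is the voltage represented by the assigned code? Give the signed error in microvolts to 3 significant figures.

V_FS = 4.51 V. LSB = 4.51 V / 2^16 ≈ 68.82 µV.
Position in LSBs: (1.6997411 − (0)) × 65536/4.51 = 24699.3864; rounding gives k = 24699.
Reconstructed level: 0 + 24699 × 4.51/65536 V = 1.6997145081 V.
V_in − V_code = 1.6997411 − (1.6997145081) = +26.6 µV.

+26.6 µV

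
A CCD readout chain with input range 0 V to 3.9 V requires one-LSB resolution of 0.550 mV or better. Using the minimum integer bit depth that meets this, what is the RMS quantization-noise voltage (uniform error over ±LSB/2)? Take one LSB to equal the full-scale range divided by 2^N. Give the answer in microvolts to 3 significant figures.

Full-scale range = 3.9 V.
Required number of levels: 3.9/0.550 mV = 7090.9; smallest N with 2^N ≥ that is 13.
LSB = 3.9 V ÷ 2^13 = 3.9/8192 V = 476.07 µV.
V_rms = LSB/√12 = 137 µV.

137 µV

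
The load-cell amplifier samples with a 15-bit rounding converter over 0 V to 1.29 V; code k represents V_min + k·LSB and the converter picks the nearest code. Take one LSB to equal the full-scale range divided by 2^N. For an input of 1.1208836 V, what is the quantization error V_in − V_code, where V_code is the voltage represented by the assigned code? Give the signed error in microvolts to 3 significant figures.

+7.14 µV

Range is 1.29 V. LSB = 1.29 V / 2^15 ≈ 39.37 µV.
(1.1208836 − (0)) / LSB = 1.1208836 × 32768/1.29 = 28472.1812. Nearest integer: k = 28472.
V_code = 0 + (28472/32768) × 1.29 = 1.1208764648 V.
Error = V_in − V_code = 1.1208836 − (1.1208764648) = +7.14 µV.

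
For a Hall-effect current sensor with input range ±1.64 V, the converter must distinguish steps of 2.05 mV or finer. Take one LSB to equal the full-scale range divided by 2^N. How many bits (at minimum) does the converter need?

11 bits

Full-scale range = 1.64 V − (-1.64 V) = 3.28 V.
3.28 V / 2.05 mV = 1600. Since 2^10 = 1024 and 2^11 = 2048, N = 11.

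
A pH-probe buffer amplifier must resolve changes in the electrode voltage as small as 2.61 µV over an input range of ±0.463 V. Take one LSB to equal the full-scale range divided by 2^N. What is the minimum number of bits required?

Full-scale range = 0.463 V − (-0.463 V) = 0.926 V.
0.926 V / 2.61 µV = 354800. Since 2^18 = 262144 and 2^19 = 524288, N = 19.

19 bits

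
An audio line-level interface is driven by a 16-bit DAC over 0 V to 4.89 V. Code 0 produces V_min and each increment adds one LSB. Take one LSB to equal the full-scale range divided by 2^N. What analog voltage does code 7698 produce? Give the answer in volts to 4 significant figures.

0.5744 V

Full-scale range = 4.89 V. LSB = 4.89 V / 2^16.
Output = V_min + (7698/65536) × range = 0 + 0.117462 × 4.89 V
      = 0 + 0.574390 = 0.574390 V.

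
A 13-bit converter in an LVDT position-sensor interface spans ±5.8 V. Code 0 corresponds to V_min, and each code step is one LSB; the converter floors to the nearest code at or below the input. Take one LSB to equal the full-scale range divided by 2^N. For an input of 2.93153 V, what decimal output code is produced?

6166

Range = 5.8 − (-5.8) = 11.6 V. LSB = 11.6 V / 2^13 ≈ 1.416 mV.
code = ⌊(V_in − V_min)/LSB⌋ = ⌊(V_in − V_min) × 2^13 / range⌋
     = ⌊(2.93153 − (-5.8)) × 8192 / 11.6⌋ = ⌊8.73153 × 8192/11.6⌋
     = ⌊6166.267⌋ = 6166.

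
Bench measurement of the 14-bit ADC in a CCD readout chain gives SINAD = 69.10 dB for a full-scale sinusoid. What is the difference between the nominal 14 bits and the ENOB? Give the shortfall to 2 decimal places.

ENOB = (SINAD − 1.76)/6.02 = (69.10 − 1.76)/6.02 = 11.1860 bits.
Lost resolution: 14 − 11.1860 = 2.8140 bits.

2.81 bits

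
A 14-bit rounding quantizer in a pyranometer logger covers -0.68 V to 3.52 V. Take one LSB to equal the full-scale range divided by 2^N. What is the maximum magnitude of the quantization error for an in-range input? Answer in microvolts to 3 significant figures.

128 µV

Full-scale range = 3.52 V − (-0.68 V) = 4.2 V.
LSB = 4.2 V / 2^14 = 256.35 µV.
A rounding quantizer has |error| ≤ LSB/2 = 128 µV.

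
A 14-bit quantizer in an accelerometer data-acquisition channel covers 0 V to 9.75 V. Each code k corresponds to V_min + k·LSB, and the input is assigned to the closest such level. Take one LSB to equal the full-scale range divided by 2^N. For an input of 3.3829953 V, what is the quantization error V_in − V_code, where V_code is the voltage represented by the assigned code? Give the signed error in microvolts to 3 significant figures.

−107 µV

Range is 9.75 V. LSB = 9.75 V / 2^14 ≈ 0.5951 mV.
Position in LSBs: (3.3829953 − (0)) × 16384/9.75 = 5684.8200; rounding gives k = 5685.
Reconstructed level: 0 + 5685 × 9.75/16384 V = 3.3831024170 V.
Error = V_in − V_code = 3.3829953 − (3.3831024170) = −107 µV.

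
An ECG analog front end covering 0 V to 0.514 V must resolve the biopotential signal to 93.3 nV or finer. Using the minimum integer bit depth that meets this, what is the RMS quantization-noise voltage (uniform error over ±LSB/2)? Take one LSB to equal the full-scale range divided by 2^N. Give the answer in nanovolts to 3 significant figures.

17.7 nV

Full-scale range = 0.514 V.
0.514 V / 93.3 nV = 5.509e6. Since 2^22 = 4194304 and 2^23 = 8388608, N = 23.
Step size = 0.514/8388608 V = 61.274 nV.
σ_q = LSB/√12 = 61.274 nV/3.4641 = 17.7 nV.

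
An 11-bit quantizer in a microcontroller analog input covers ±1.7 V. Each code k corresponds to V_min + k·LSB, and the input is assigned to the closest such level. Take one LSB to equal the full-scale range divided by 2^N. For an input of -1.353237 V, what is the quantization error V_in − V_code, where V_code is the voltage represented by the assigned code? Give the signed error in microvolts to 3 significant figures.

Range = 1.7 − (-1.7) = 3.4 V. LSB = 3.4 V / 2^11 ≈ 1.660 mV.
(-1.353237 − (-1.7)) / LSB = 0.346763 × 2048/3.4 = 208.8737. Nearest integer: k = 209.
Reconstructed level: -1.7 + 209 × 3.4/2048 V = -1.353027344 V.
e = -1.353237 − (-1.353027344) = −210 µV.

−210 µV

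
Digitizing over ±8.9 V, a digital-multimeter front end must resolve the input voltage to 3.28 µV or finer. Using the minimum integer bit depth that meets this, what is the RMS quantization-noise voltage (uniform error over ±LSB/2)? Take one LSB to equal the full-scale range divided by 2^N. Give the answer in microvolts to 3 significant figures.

0.613 µV

Full-scale range = 8.9 V − (-8.9 V) = 17.8 V.
Levels needed ≥ 17.8/3.28 µV = 5.427e6. 2^23 = 8388608 suffices, so N_min = 23.
Step size = 17.8/8388608 V = 2.1219 µV.
V_rms = LSB/√12 = 0.613 µV.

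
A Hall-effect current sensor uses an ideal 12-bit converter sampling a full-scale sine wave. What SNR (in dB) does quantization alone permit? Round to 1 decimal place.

SNR = 6.02·12 + 1.76 = 74.00 dB.

74.0 dB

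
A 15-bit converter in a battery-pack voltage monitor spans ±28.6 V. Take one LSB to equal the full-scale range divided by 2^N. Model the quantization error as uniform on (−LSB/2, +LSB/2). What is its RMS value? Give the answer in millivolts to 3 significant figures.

Range = 28.6 − (-28.6) = 57.2 V.
One LSB is 57.2 V / 32768 = 1.7456 mV.
For a uniform distribution on [−LSB/2, +LSB/2], V_rms = LSB/√12 = 1.7456 mV/3.4641 = 0.504 mV.

0.504 mV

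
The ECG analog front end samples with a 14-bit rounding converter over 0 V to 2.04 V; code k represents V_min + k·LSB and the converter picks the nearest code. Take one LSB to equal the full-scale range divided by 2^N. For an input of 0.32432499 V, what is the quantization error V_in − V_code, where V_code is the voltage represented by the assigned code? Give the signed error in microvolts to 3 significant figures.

−28.0 µV

V_FS = 2.04 V. LSB = 2.04 V / 2^14 ≈ 124.5 µV.
(V_in − V_min)/LSB = (0.32432499 − (0)) × 16384/2.04 = 2604.7748 → nearest code k = 2605.
V_code = V_min + k × range/2^14 = 0 + 2605 × 2.04/16384 = 0.32435302734 V.
e = 0.32432499 − (0.32435302734) = −28.0 µV.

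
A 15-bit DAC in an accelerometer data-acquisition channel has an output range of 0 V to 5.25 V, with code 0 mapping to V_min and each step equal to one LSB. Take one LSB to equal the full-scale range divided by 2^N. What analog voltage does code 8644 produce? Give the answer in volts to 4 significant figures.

1.385 V

V_FS = 5.25 V. LSB = 5.25 V / 2^15.
V_out = 0 + 8644 × (5.25/32768) V
      = 0 + 1.38492 = 1.38492 V.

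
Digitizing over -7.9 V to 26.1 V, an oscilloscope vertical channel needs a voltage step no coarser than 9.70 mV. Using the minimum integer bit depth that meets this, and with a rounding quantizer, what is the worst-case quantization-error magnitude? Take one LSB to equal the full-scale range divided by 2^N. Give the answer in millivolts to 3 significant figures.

4.15 mV

Range = 26.1 − (-7.9) = 34 V.
Required number of levels: 34/9.70 mV = 3505.2; smallest N with 2^N ≥ that is 12.
LSB = 34 V / 2^12 = 8.3008 mV.
|e|_max = LSB/2 = 4.15 mV.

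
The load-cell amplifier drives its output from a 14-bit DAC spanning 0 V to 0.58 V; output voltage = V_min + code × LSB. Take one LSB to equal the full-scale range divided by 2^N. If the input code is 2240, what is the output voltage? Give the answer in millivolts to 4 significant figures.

Full-scale range = 0.58 V. LSB = 0.58 V / 2^14.
Output = V_min + (2240/16384) × range = 0 + 0.136719 × 0.58 V
      = 0 + 0.0792969 = 0.0792969 V.

79.30 mV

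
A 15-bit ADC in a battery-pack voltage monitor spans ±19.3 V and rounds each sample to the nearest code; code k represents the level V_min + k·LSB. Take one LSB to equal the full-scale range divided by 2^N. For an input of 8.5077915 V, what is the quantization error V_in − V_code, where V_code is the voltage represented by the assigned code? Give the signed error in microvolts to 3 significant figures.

+431 µV

The full-scale span is 19.3 − (-19.3) = 38.6 V. LSB = 38.6 V / 2^15 ≈ 1.178 mV.
Position in LSBs: (8.5077915 − (-19.3)) × 32768/38.6 = 23606.3656; rounding gives k = 23606.
Reconstructed level: -19.3 + 23606 × 38.6/32768 V = 8.5073608398 V.
Error = V_in − V_code = 8.5077915 − (8.5073608398) = +431 µV.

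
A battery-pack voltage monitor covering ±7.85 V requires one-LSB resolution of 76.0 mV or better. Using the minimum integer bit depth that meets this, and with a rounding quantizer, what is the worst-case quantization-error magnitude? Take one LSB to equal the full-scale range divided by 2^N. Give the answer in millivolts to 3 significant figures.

Full-scale range = 7.85 V − (-7.85 V) = 15.7 V.
15.7 V / 76.0 mV = 206.6. Since 2^7 = 128 and 2^8 = 256, N = 8.
Step size = 15.7/256 V = 61.328 mV.
|e|_max = LSB/2 = 30.7 mV.

30.7 mV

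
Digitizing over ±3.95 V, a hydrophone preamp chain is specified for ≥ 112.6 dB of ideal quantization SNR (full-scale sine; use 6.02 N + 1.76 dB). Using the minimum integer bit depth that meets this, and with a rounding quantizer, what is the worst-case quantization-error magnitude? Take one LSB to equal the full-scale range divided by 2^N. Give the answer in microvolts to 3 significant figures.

7.53 µV

Range = 3.95 − (-3.95) = 7.9 V.
6.02 N + 1.76 ≥ 112.6 gives N ≥ 18.412, so the minimum integer is 19.
LSB = 7.9 V / 2^19 = 15.068 µV.
|e|_max = LSB/2 = 7.53 µV.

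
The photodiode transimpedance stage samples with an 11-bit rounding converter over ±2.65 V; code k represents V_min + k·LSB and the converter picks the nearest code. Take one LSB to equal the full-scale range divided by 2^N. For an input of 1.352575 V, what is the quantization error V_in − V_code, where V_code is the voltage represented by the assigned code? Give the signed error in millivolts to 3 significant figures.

−0.892 mV

The full-scale span is 2.65 − (-2.65) = 5.3 V. LSB = 5.3 V / 2^11 ≈ 2.588 mV.
(V_in − V_min)/LSB = (1.352575 − (-2.65)) × 2048/5.3 = 1546.6554 → nearest code k = 1547.
V_code = -2.65 + (1547/2048) × 5.3 = 1.353466797 V.
V_in − V_code = 1.352575 − (1.353466797) = −0.892 mV.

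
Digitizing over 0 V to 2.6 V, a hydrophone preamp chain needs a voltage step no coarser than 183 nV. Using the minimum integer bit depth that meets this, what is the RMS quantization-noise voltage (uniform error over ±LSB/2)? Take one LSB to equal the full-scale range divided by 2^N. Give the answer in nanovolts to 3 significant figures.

44.7 nV

Span = 2.6 V.
Need 2^N ≥ 2.6 V / 183 nV = 1.421e7 → N_min = 24.
One LSB is 2.6 V / 16777216 = 154.97 nV.
RMS noise = LSB/√12 = 44.7 nV.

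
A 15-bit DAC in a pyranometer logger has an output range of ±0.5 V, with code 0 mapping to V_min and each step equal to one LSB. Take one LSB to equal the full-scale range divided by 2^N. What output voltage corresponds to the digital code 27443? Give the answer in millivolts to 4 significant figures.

337.5 mV

Range = 0.5 − (-0.5) = 1 V. LSB = 1 V / 2^15.
V_out = -0.5 + 27443 × (1/32768) V
      = -0.5 + 0.837494 = 0.337494 V.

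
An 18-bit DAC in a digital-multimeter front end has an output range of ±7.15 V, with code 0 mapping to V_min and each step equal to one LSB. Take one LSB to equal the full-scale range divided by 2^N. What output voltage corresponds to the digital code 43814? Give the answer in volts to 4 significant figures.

Full-scale range = 7.15 V − (-7.15 V) = 14.3 V. LSB = 14.3 V / 2^18.
Output = V_min + (43814/262144) × range = -7.15 + 0.167137 × 14.3 V
      = -7.15 V + 2.39006 V = -4.75994 V.

-4.760 V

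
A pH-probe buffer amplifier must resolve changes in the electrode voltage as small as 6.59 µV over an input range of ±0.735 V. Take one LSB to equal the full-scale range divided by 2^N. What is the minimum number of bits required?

18 bits

Span: 0.735 V − (-0.735 V) = 1.47 V.
Need 2^N ≥ 1.47 V / 6.59 µV = 223100 → N_min = 18.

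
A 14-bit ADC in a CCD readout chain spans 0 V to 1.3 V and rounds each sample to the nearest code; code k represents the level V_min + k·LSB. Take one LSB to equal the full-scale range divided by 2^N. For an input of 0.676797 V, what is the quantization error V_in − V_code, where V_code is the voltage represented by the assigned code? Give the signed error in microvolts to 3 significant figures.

−21.8 µV

Range is 1.3 V. LSB = 1.3 V / 2^14 ≈ 79.35 µV.
Position in LSBs: (0.676797 − (0)) × 16384/1.3 = 8529.7247; rounding gives k = 8530.
V_code = V_min + k × range/2^14 = 0 + 8530 × 1.3/16384 = 0.67681884766 V.
V_in − V_code = 0.676797 − (0.67681884766) = −21.8 µV.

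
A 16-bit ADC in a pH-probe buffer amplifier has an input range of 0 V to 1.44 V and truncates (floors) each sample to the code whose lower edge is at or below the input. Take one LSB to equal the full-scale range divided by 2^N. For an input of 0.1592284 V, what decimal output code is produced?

Span = 1.44 V. LSB = 1.44 V / 2^16 ≈ 21.97 µV.
code = ⌊(V_in − V_min)/LSB⌋ = ⌊(V_in − V_min) × 2^16 / range⌋
     = ⌊(0.1592284 − (0)) × 65536 / 1.44⌋ = ⌊0.1592284 × 65536/1.44⌋
     = ⌊7246.661⌋ = 7246.

7246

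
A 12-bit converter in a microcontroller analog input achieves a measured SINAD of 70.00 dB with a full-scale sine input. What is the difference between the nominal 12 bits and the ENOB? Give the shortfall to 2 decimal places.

ENOB = (SINAD − 1.76)/6.02 = (70.00 − 1.76)/6.02 = 11.3355 bits.
Shortfall = 12 − 11.3355 = 0.6645 bits.

0.66 bits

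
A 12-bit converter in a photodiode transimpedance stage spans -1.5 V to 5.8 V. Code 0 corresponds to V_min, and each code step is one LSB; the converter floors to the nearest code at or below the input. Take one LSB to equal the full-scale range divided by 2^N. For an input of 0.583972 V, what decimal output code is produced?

The full-scale span is 5.8 − (-1.5) = 7.3 V. LSB = 7.3 V / 2^12 ≈ 1.782 mV.
(V_in − V_min) × 2^12/range = (0.583972 − (-1.5)) × 4096/7.3 = 1169.308.
Floor → code = 1169.

1169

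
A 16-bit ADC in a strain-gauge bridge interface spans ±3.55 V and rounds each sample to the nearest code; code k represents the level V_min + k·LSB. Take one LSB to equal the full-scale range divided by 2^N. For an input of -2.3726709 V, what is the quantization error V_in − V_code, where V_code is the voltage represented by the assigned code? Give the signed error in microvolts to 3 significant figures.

Span: 3.55 V − (-3.55 V) = 7.1 V. LSB = 7.1 V / 2^16 ≈ 108.3 µV.
(V_in − V_min)/LSB = (-2.3726709 − (-3.55)) × 65536/7.1 = 10867.2451 → nearest code k = 10867.
V_code = -3.55 + (10867/65536) × 7.1 = -2.3726974487 V.
V_in − V_code = -2.3726709 − (-2.3726974487) = +26.5 µV.

+26.5 µV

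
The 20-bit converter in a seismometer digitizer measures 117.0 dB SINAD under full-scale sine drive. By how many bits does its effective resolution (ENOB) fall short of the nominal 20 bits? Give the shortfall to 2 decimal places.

ENOB = (SINAD − 1.76)/6.02 = (117.0 − 1.76)/6.02 = 19.1429 bits.
Shortfall = 20 − 19.1429 = 0.8571 bits.

0.86 bits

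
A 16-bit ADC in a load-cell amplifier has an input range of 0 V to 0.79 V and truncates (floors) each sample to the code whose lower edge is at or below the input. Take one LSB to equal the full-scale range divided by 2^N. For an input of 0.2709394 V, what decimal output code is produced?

22476

V_FS = 0.79 V. LSB = 0.79 V / 2^16 ≈ 12.05 µV.
V_in − V_min = 0.2709394 − (0) = 0.2709394 V.
Divide by LSB: 0.2709394 × 65536/0.79 = 22476.3095.
Truncating gives code 22476.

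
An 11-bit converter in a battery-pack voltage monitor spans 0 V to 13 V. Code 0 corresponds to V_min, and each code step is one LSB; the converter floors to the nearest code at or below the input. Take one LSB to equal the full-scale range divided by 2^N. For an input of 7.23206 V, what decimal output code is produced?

Full-scale range = 13 V. LSB = 13 V / 2^11 ≈ 6.348 mV.
(V_in − V_min) × 2^11/range = (7.23206 − (0)) × 2048/13 = 1139.328.
Floor → code = 1139.

1139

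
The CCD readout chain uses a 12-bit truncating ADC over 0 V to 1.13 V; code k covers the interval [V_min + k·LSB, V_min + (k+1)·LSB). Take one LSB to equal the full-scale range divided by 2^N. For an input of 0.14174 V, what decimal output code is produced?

Range is 1.13 V. LSB = 1.13 V / 2^12 ≈ 275.9 µV.
V_in − V_min = 0.14174 − (0) = 0.14174 V.
Divide by LSB: 0.14174 × 4096/1.13 = 513.7761.
Truncating gives code 513.

513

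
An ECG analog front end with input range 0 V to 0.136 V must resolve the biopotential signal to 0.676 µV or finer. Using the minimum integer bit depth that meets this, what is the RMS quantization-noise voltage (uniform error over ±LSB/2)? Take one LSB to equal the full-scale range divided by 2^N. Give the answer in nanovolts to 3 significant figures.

150 nV

V_FS = 0.136 V.
Need 2^N ≥ 0.136 V / 0.676 µV = 201200 → N_min = 18.
Step size = 0.136/262144 V = 0.51880 µV.
RMS noise = LSB/√12 = 150 nV.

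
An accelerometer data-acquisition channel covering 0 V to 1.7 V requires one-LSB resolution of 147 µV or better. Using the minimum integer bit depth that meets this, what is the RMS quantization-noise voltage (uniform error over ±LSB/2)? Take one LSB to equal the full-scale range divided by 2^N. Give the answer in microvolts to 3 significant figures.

30.0 µV

Full-scale range = 1.7 V.
Need 2^N ≥ 1.7 V / 147 µV = 11560 → N_min = 14.
One LSB is 1.7 V / 16384 = 103.76 µV.
V_rms = LSB/√12 = 30.0 µV.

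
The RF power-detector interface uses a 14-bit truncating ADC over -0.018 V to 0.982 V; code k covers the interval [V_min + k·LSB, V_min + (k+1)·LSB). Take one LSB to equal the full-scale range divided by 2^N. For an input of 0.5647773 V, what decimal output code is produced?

Full-scale range = 0.982 V − (-0.018 V) = 1 V. LSB = 1 V / 2^14 ≈ 61.04 µV.
V_in − V_min = 0.5647773 − (-0.018) = 0.5827773 V.
Divide by LSB: 0.5827773 × 16384/1 = 9548.2233.
Truncating gives code 9548.

9548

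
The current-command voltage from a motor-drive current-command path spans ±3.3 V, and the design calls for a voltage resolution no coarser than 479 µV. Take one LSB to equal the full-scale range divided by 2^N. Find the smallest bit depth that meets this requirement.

14 bits

The full-scale span is 3.3 − (-3.3) = 6.6 V.
6.6 V / 479 µV = 13780. Since 2^13 = 8192 and 2^14 = 16384, N = 14.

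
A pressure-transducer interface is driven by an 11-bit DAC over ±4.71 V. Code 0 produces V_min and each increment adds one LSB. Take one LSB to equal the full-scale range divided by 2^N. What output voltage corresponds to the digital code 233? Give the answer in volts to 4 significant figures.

-3.638 V

Range = 4.71 − (-4.71) = 9.42 V. LSB = 9.42 V / 2^11.
Output = V_min + (233/2048) × range = -4.71 + 0.113770 × 9.42 V
      = -4.71 V + 1.07171 V = -3.63829 V.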